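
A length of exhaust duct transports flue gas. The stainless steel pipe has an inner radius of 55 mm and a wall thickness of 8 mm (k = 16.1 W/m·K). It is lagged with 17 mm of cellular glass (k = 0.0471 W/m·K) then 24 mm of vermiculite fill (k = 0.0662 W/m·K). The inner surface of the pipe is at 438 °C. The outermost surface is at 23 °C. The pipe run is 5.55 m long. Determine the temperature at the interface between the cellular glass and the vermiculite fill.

Treating each annulus and film as a series resistance:
R_stainless steel pipe wall = ln(63/55)/(2π×16.1×5.55) = 2.419×10^-4 K/W
R_cellular glass = ln(80/63)/(2π×0.0471×5.55) = 0.1454 K/W
R_vermiculite fill = ln(104/80)/(2π×0.0662×5.55) = 0.1137 K/W
R_total = 0.2593 K/W
Q = ΔT/R_total = 415/0.2593
Q = 1600 W
T_interface = T_inner − Q·ΣR(inner→interface) = 438 − 1600×0.1457

T ≈ 205 °C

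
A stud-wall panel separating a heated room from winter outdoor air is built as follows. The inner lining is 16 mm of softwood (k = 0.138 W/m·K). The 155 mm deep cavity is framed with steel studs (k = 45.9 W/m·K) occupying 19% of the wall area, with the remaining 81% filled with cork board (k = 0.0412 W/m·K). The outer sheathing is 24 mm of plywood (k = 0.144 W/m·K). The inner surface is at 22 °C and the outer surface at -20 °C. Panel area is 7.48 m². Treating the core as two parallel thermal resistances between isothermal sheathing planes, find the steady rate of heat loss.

Sheathing layers in series; stud and cavity paths in parallel between them.
R_inner = 0.016/(0.138×7.48) = 0.0155 K/W
R_stud  = 0.155/(45.9×0.19×7.48) = 0.002376 K/W
R_cav   = 0.155/(0.0412×0.81×7.48) = 0.6209 K/W
1/R_core = 1/R_stud + 1/R_cav → R_core = 0.002367 K/W
R_outer = 0.024/(0.144×7.48) = 0.02228 K/W
R_total = 0.04015 K/W
Q = ΔT/R_total = 42/0.04015

Q ≈ 1050 W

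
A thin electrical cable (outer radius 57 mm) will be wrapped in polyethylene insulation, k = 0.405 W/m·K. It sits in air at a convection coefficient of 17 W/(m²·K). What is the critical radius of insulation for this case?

For a cylinder r_cr = k/h = 0.405/17
r_cr = 23.8 mm; since the bare radius (57 mm) is above r_cr, any added insulation will reduce heat loss.

r_cr ≈ 23.8 mm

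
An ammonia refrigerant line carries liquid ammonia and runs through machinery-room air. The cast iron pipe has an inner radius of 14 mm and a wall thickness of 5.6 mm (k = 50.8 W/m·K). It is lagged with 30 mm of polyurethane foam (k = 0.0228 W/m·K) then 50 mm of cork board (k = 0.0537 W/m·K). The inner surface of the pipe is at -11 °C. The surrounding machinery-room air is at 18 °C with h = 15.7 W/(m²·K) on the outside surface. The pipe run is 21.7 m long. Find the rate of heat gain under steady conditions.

Q ≈ 72.7 W

Treating each annulus and film as a series resistance:
R_cast iron pipe wall = ln(19.6/14)/(2π×50.8×21.7) = 4.858×10^-5 K/W
R_polyurethane foam = ln(49.6/19.6)/(2π×0.0228×21.7) = 0.2987 K/W
R_cork board = ln(99.6/49.6)/(2π×0.0537×21.7) = 0.09522 K/W
R_outer film = 1/(h_o·2πr_oL) = 1/(15.7×2π×0.0996×21.7) = 0.00469 K/W
R_total = 0.3986 K/W
Q = ΔT/R_total = 29/0.3986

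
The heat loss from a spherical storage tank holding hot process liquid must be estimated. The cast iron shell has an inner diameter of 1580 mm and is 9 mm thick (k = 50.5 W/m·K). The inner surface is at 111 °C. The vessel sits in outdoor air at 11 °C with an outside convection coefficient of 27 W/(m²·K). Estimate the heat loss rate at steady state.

Radial (spherical) resistances in series:
R_cast iron shell = (1/0.79 − 1/0.799)/(4π×50.5) = 2.247×10^-5 K/W
R_outer film = 1/(h·4πr_o²) = 1/(27×4π×0.799²) = 0.004617 K/W
R_total = 0.004639 K/W
Q = ΔT/R_total = 100/0.004639

Q ≈ 21600 W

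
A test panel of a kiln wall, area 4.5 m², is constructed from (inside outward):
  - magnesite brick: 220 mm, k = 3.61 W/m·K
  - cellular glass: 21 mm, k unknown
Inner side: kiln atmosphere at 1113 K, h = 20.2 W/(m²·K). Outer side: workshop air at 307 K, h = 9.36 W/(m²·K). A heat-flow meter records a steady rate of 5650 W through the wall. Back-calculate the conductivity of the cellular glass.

Treating each layer as a thermal resistance in series:
R_inner film = 1/(h_i·A) = 1/(20.2×4.5) = 0.011 K/W
R_magnesite brick = L/(kA) = 0.22/(3.61×4.5) = 0.01354 K/W
R_outer film = 1/(h_o·A) = 1/(9.36×4.5) = 0.02374 K/W
Sum of known resistances R_other = 0.04829 K/W
Total R = ΔT/Q = 806/5650 = 0.1427 K/W
R_cellular glass = R_total − R_other = 0.09437 K/W
k = L/(R·A) = 0.021/(0.09437×4.5)

k ≈ 0.0495 W/(m·K)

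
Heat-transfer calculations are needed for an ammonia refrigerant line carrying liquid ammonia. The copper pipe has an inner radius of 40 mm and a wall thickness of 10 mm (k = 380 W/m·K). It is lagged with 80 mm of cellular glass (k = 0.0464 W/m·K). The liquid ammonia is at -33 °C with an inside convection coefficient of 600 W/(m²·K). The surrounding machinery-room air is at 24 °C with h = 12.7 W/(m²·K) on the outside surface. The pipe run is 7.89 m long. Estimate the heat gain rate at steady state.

Q ≈ 133 W

Radial resistances (cylindrical: R_cond = ln(r_o/r_i)/(2πkL), R_conv = 1/(h·2πrL)):
R_inner film = 1/(h_i·2πr₁L) = 1/(600×2π×0.04×7.89) = 8.405×10^-4 K/W
R_copper pipe wall = ln(50/40)/(2π×380×7.89) = 1.185×10^-5 K/W
R_cellular glass = ln(130/50)/(2π×0.0464×7.89) = 0.4154 K/W
R_outer film = 1/(h_o·2πr_oL) = 1/(12.7×2π×0.13×7.89) = 0.01222 K/W
R_total = 0.4285 K/W
Q = ΔT/R_total = 57/0.4285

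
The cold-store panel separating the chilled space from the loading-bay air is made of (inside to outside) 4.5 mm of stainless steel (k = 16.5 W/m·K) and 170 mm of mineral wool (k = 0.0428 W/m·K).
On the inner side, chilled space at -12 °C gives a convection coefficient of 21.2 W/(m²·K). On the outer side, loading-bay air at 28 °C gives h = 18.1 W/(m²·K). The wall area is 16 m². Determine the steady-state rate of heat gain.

Using the resistance-network approach (series):
R_inner film = 1/(h_i·A) = 1/(21.2×16) = 0.002948 K/W
R_stainless steel = L/(kA) = 0.0045/(16.5×16) = 1.705×10^-5 K/W
R_mineral wool = L/(kA) = 0.17/(0.0428×16) = 0.2482 K/W
R_outer film = 1/(h_o·A) = 1/(18.1×16) = 0.003453 K/W
R_total = 0.2547 K/W
Q = ΔT / R_total = 40 / 0.2547

Q ≈ 157 W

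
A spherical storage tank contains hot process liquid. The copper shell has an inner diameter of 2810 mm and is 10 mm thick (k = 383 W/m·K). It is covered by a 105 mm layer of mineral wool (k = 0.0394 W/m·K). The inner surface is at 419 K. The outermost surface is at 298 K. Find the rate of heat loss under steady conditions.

For a spherical shell R = (1/r₁ − 1/r₂)/(4πk); film R = 1/(h·4πr²). In series:
R_copper shell = (1/1.405 − 1/1.415)/(4π×383) = 1.045×10^-6 K/W
R_mineral wool = (1/1.415 − 1/1.52)/(4π×0.0394) = 0.0986 K/W
R_total = 0.0986 K/W
Q = ΔT/R_total = 121/0.0986

Q ≈ 1230 W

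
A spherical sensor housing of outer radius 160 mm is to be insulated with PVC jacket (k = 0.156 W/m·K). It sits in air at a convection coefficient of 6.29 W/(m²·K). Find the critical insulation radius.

For a sphere r_cr = 2k/h = 2×0.156/6.29
r_cr = 49.6 mm; since the bare radius (160 mm) is above r_cr, any added insulation will reduce heat loss.

r_cr ≈ 49.6 mm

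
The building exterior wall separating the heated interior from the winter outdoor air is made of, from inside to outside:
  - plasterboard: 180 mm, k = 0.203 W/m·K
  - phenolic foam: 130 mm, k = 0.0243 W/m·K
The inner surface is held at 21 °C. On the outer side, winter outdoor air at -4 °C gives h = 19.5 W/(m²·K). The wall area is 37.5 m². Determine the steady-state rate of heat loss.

Q ≈ 149 W

Treating each layer as a thermal resistance in series:
R_plasterboard = L/(kA) = 0.18/(0.203×37.5) = 0.02365 K/W
R_phenolic foam = L/(kA) = 0.13/(0.0243×37.5) = 0.1427 K/W
R_outer film = 1/(h_o·A) = 1/(19.5×37.5) = 0.001368 K/W
R_total = 0.1677 K/W
Q = ΔT / R_total = 25 / 0.1677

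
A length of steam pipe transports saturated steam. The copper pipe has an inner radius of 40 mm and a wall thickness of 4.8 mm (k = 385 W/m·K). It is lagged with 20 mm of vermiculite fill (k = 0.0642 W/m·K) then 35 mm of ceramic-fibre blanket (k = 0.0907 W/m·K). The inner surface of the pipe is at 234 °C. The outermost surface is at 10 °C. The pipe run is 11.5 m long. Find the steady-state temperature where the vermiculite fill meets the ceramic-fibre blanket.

T ≈ 111 °C

For a radial system each layer contributes R = ln(r_out/r_in)/(2πkL); films add R = 1/(hA).
R_copper pipe wall = ln(44.8/40)/(2π×385×11.5) = 4.074×10^-6 K/W
R_vermiculite fill = ln(64.8/44.8)/(2π×0.0642×11.5) = 0.07957 K/W
R_ceramic-fibre blanket = ln(99.8/64.8)/(2π×0.0907×11.5) = 0.0659 K/W
R_total = 0.1455 K/W
Q = ΔT/R_total = 224/0.1455
Q = 1540 W
T_interface = T_inner − Q·ΣR(inner→interface) = 234 − 1540×0.07957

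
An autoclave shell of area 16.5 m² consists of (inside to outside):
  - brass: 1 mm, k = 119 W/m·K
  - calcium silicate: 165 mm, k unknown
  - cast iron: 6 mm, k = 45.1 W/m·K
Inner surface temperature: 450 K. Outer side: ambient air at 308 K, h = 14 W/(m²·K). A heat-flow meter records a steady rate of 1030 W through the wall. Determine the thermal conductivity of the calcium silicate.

k ≈ 0.0749 W/(m·K)

Series thermal resistances:
R_brass = L/(kA) = 0.001/(119×16.5) = 5.093×10^-7 K/W
R_cast iron = L/(kA) = 0.006/(45.1×16.5) = 8.063×10^-6 K/W
R_outer film = 1/(h_o·A) = 1/(14×16.5) = 0.004329 K/W
Sum of known resistances R_other = 0.004338 K/W
Total R = ΔT/Q = 142/1030 = 0.1379 K/W
R_calcium silicate = R_total − R_other = 0.1335 K/W
k = L/(R·A) = 0.165/(0.1335×16.5)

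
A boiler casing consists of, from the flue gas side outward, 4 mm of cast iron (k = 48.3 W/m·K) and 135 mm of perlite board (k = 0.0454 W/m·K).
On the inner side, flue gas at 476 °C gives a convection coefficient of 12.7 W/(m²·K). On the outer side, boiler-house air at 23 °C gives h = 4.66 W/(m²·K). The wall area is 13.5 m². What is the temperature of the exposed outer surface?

Series thermal resistances:
R_inner film = 1/(h_i·A) = 1/(12.7×13.5) = 0.005833 K/W
R_cast iron = L/(kA) = 0.004/(48.3×13.5) = 6.134×10^-6 K/W
R_perlite board = L/(kA) = 0.135/(0.0454×13.5) = 0.2203 K/W
R_outer film = 1/(h_o·A) = 1/(4.66×13.5) = 0.0159 K/W
R_total = 0.242 K/W;  Q = ΔT/R_total = 453/0.242 = 1872 W
T_interface = T_inner − Q·ΣR(inner→interface) = 476 − 1870×0.2261

T ≈ 52.8 °C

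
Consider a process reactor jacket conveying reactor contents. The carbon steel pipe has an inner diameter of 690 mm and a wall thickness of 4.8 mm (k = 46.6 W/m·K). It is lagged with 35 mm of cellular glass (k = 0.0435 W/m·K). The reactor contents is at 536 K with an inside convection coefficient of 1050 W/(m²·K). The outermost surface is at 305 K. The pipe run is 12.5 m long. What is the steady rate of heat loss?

Q ≈ 8260 W

Cylindrical conduction, so R = ln(r₂/r₁)/(2πkL) per layer, in series:
R_inner film = 1/(h_i·2πr₁L) = 1/(1050×2π×0.345×12.5) = 3.515×10^-5 K/W
R_carbon steel pipe wall = ln(349.8/345)/(2π×46.6×12.5) = 3.775×10^-6 K/W
R_cellular glass = ln(384.8/349.8)/(2π×0.0435×12.5) = 0.02791 K/W
R_total = 0.02795 K/W
Q = ΔT/R_total = 231/0.02795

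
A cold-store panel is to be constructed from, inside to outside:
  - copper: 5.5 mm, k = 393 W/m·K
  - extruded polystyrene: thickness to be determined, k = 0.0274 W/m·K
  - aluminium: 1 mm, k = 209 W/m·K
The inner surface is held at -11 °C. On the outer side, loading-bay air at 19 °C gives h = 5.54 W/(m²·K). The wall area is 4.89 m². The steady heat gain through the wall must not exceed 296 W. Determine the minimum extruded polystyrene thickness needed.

Using the resistance-network approach (series):
R_copper = L/(kA) = 0.0055/(393×4.89) = 2.862×10^-6 K/W
R_aluminium = L/(kA) = 0.001/(209×4.89) = 9.785×10^-7 K/W
R_outer film = 1/(h_o·A) = 1/(5.54×4.89) = 0.03691 K/W
Sum of the known resistances R_other = 0.03692 K/W
Required total resistance R_tot = ΔT/Q_allow = 30/296 = 0.1014 K/W
R_extruded polystyrene = R_tot − R_other = 0.06443 K/W
L = R·k·A = 0.06443×0.0274×4.89

L ≈ 8.63 mm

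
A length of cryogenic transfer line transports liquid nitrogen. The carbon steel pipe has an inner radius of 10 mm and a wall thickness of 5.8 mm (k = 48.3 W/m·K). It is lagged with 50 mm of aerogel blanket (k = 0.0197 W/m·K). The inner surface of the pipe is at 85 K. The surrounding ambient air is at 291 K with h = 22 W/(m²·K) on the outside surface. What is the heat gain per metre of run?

Radial resistances (cylindrical: R_cond = ln(r_o/r_i)/(2πkL), R_conv = 1/(h·2πrL)):
R_carbon steel pipe wall = ln(15.8/10)/(2π×48.3×1) = 0.001507 K/W
R_aerogel blanket = ln(65.8/15.8)/(2π×0.0197×1) = 11.53 K/W
R_outer film = 1/(h_o·2πr_oL) = 1/(22×2π×0.0658×1) = 0.1099 K/W
R_total = 11.64 K/W
Q = ΔT/R_total = 206/11.64

q′ ≈ 17.7 W/m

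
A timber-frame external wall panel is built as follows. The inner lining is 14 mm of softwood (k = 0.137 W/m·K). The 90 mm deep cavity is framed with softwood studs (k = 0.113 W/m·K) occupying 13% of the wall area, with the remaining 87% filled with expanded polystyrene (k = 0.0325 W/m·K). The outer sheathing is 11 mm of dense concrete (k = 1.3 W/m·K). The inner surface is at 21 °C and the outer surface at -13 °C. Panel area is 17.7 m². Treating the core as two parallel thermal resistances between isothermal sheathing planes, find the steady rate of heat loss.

Q ≈ 273 W

Sheathing layers in series; stud and cavity paths in parallel between them.
R_inner = 0.014/(0.137×17.7) = 0.005773 K/W
R_stud  = 0.09/(0.113×0.13×17.7) = 0.3461 K/W
R_cav   = 0.09/(0.0325×0.87×17.7) = 0.1798 K/W
1/R_core = 1/R_stud + 1/R_cav → R_core = 0.1183 K/W
R_outer = 0.011/(1.3×17.7) = 4.781×10^-4 K/W
R_total = 0.1246 K/W
Q = ΔT/R_total = 34/0.1246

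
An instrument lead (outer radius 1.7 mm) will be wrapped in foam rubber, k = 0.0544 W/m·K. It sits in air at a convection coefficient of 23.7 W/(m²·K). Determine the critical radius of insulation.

For a cylinder r_cr = k/h = 0.0544/23.7
r_cr = 2.3 mm; since the bare radius (1.7 mm) is below r_cr, adding a thin layer of insulation will *increase* heat loss.

r_cr ≈ 2.3 mm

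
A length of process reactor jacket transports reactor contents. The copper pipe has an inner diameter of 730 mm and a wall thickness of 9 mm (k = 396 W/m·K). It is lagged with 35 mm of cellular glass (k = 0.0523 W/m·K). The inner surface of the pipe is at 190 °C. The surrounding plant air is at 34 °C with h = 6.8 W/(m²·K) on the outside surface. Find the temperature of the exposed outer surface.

T ≈ 61.1 °C

Treating each annulus and film as a series resistance:
R_copper pipe wall = ln(374/365)/(2π×396×1) = 9.79×10^-6 K/W
R_cellular glass = ln(409/374)/(2π×0.0523×1) = 0.2722 K/W
R_outer film = 1/(h_o·2πr_oL) = 1/(6.8×2π×0.409×1) = 0.05723 K/W
R_total = 0.3295 K/W
Q = ΔT/R_total = 156/0.3295
Q = 473 W/m
T_interface = T_inner − Q·ΣR(inner→interface) = 190 − 473×0.2722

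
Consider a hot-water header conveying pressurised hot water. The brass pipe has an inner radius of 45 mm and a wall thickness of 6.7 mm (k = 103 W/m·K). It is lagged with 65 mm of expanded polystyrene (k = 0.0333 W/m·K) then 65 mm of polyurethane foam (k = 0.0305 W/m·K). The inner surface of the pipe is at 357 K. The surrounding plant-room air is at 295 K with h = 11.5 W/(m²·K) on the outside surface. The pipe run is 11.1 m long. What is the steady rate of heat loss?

Per-layer cylindrical resistances, series-summed:
R_brass pipe wall = ln(51.7/45)/(2π×103×11.1) = 1.932×10^-5 K/W
R_expanded polystyrene = ln(116.7/51.7)/(2π×0.0333×11.1) = 0.3506 K/W
R_polyurethane foam = ln(181.7/116.7)/(2π×0.0305×11.1) = 0.2081 K/W
R_outer film = 1/(h_o·2πr_oL) = 1/(11.5×2π×0.1817×11.1) = 0.006862 K/W
R_total = 0.5656 K/W
Q = ΔT/R_total = 62/0.5656

Q ≈ 110 W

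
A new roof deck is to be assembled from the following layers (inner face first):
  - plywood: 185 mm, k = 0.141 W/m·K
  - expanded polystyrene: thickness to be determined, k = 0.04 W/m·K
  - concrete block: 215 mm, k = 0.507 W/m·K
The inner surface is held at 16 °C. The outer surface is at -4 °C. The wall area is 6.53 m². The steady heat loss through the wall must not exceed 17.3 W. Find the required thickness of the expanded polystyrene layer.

L ≈ 233 mm

Using the resistance-network approach (series):
R_plywood = L/(kA) = 0.185/(0.141×6.53) = 0.2009 K/W
R_concrete block = L/(kA) = 0.215/(0.507×6.53) = 0.06494 K/W
Sum of the known resistances R_other = 0.2659 K/W
Required total resistance R_tot = ΔT/Q_allow = 20/17.3 = 1.156 K/W
R_expanded polystyrene = R_tot − R_other = 0.8902 K/W
L = R·k·A = 0.8902×0.04×6.53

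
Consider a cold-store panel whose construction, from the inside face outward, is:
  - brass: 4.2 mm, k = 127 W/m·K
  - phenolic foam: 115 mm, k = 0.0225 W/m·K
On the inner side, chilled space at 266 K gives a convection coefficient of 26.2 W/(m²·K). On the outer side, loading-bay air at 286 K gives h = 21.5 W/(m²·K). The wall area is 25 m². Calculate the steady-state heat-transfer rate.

Q ≈ 96.2 W

Model the wall as resistances in series:
R_inner film = 1/(h_i·A) = 1/(26.2×25) = 0.001527 K/W
R_brass = L/(kA) = 0.0042/(127×25) = 1.323×10^-6 K/W
R_phenolic foam = L/(kA) = 0.115/(0.0225×25) = 0.2044 K/W
R_outer film = 1/(h_o·A) = 1/(21.5×25) = 0.00186 K/W
R_total = 0.2078 K/W
Q = ΔT / R_total = 20 / 0.2078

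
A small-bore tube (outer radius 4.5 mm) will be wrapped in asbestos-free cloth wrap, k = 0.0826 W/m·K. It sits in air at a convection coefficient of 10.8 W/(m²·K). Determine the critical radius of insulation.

For a cylinder r_cr = k/h = 0.0826/10.8
r_cr = 7.65 mm; since the bare radius (4.5 mm) is below r_cr, adding a thin layer of insulation will *increase* heat loss.

r_cr ≈ 7.65 mm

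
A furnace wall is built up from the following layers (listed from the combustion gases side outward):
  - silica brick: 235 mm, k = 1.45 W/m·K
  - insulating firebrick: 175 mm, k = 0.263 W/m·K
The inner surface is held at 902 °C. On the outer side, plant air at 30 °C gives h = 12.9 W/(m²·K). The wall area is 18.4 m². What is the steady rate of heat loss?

Series thermal resistances:
R_silica brick = L/(kA) = 0.235/(1.45×18.4) = 0.008808 K/W
R_insulating firebrick = L/(kA) = 0.175/(0.263×18.4) = 0.03616 K/W
R_outer film = 1/(h_o·A) = 1/(12.9×18.4) = 0.004213 K/W
R_total = 0.04918 K/W
Q = ΔT / R_total = 872 / 0.04918

Q ≈ 17700 W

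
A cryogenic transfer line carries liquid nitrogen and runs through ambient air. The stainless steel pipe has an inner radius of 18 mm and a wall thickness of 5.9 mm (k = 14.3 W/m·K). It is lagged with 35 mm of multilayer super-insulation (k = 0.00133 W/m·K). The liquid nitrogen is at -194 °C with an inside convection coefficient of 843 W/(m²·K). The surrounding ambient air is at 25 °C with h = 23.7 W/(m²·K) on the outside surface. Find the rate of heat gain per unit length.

Cylindrical conduction, so R = ln(r₂/r₁)/(2πkL) per layer, in series:
R_inner film = 1/(h_i·2πr₁L) = 1/(843×2π×0.018×1) = 0.01049 K/W
R_stainless steel pipe wall = ln(23.9/18)/(2π×14.3×1) = 0.003155 K/W
R_multilayer super-insulation = ln(58.9/23.9)/(2π×0.00133×1) = 107.9 K/W
R_outer film = 1/(h_o·2πr_oL) = 1/(23.7×2π×0.0589×1) = 0.114 K/W
R_total = 108.1 K/W
Q = ΔT/R_total = 219/108.1

q′ ≈ 2.03 W/m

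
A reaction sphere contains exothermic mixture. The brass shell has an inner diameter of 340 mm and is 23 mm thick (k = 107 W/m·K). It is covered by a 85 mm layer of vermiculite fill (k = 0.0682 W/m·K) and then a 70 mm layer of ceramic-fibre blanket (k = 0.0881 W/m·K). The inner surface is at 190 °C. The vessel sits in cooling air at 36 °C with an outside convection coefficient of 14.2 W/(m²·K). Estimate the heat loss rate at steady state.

Q ≈ 60.4 W

For a spherical shell R = (1/r₁ − 1/r₂)/(4πk); film R = 1/(h·4πr²). In series:
R_brass shell = (1/0.17 − 1/0.193)/(4π×107) = 5.213×10^-4 K/W
R_vermiculite fill = (1/0.193 − 1/0.278)/(4π×0.0682) = 1.849 K/W
R_ceramic-fibre blanket = (1/0.278 − 1/0.348)/(4π×0.0881) = 0.6536 K/W
R_outer film = 1/(h·4πr_o²) = 1/(14.2×4π×0.348²) = 0.04627 K/W
R_total = 2.549 K/W
Q = ΔT/R_total = 154/2.549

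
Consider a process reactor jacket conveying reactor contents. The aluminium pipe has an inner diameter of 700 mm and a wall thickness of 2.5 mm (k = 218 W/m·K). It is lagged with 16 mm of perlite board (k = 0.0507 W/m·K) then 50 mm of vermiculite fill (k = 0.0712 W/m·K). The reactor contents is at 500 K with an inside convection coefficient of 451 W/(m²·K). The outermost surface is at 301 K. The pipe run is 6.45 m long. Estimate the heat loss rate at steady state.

Q ≈ 3020 W

Per-layer cylindrical resistances, series-summed:
R_inner film = 1/(h_i·2πr₁L) = 1/(451×2π×0.35×6.45) = 1.563×10^-4 K/W
R_aluminium pipe wall = ln(352.5/350)/(2π×218×6.45) = 8.056×10^-7 K/W
R_perlite board = ln(368.5/352.5)/(2π×0.0507×6.45) = 0.0216 K/W
R_vermiculite fill = ln(418.5/368.5)/(2π×0.0712×6.45) = 0.0441 K/W
R_total = 0.06586 K/W
Q = ΔT/R_total = 199/0.06586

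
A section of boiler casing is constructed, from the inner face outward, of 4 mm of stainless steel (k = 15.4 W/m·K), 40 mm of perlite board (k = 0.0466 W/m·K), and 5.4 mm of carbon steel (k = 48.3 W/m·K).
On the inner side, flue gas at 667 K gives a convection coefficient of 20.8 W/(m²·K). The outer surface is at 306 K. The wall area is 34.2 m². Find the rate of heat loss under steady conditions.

Q ≈ 13600 W

Model the wall as resistances in series:
R_inner film = 1/(h_i·A) = 1/(20.8×34.2) = 0.001406 K/W
R_stainless steel = L/(kA) = 0.004/(15.4×34.2) = 7.595×10^-6 K/W
R_perlite board = L/(kA) = 0.04/(0.0466×34.2) = 0.0251 K/W
R_carbon steel = L/(kA) = 0.0054/(48.3×34.2) = 3.269×10^-6 K/W
R_total = 0.02652 K/W
Q = ΔT / R_total = 361 / 0.02652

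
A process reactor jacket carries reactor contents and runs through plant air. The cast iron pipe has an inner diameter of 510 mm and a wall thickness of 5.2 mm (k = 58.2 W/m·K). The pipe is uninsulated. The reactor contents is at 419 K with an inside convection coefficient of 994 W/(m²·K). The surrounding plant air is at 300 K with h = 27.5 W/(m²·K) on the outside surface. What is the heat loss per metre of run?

Cylindrical conduction, so R = ln(r₂/r₁)/(2πkL) per layer, in series:
R_inner film = 1/(h_i·2πr₁L) = 1/(994×2π×0.255×1) = 6.279×10^-4 K/W
R_cast iron pipe wall = ln(260.2/255)/(2π×58.2×1) = 5.52×10^-5 K/W
R_outer film = 1/(h_o·2πr_oL) = 1/(27.5×2π×0.2602×1) = 0.02224 K/W
R_total = 0.02293 K/W
Q = ΔT/R_total = 119/0.02293

q′ ≈ 5190 W/m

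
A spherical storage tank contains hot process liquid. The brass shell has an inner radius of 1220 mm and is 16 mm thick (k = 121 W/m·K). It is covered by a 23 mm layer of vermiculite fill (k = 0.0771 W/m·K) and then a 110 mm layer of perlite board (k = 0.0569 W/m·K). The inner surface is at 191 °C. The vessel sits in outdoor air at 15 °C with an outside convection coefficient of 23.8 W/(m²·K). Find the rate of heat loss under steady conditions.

Q ≈ 1660 W

For a spherical shell R = (1/r₁ − 1/r₂)/(4πk); film R = 1/(h·4πr²). In series:
R_brass shell = (1/1.22 − 1/1.236)/(4π×121) = 6.978×10^-6 K/W
R_vermiculite fill = (1/1.236 − 1/1.259)/(4π×0.0771) = 0.01526 K/W
R_perlite board = (1/1.259 − 1/1.369)/(4π×0.0569) = 0.08926 K/W
R_outer film = 1/(h·4πr_o²) = 1/(23.8×4π×1.369²) = 0.001784 K/W
R_total = 0.1063 K/W
Q = ΔT/R_total = 176/0.1063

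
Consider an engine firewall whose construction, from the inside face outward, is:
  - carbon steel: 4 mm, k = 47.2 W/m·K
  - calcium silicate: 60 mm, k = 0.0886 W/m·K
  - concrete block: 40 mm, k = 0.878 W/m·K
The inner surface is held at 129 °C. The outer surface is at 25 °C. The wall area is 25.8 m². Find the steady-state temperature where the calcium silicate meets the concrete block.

Treating each layer as a thermal resistance in series:
R_carbon steel = L/(kA) = 0.004/(47.2×25.8) = 3.285×10^-6 K/W
R_calcium silicate = L/(kA) = 0.06/(0.0886×25.8) = 0.02625 K/W
R_concrete block = L/(kA) = 0.04/(0.878×25.8) = 0.001766 K/W
R_total = 0.02802 K/W;  Q = ΔT/R_total = 104/0.02802 = 3712 W
T_interface = T_inner − Q·ΣR(inner→interface) = 129 − 3710×0.02625

T ≈ 31.6 °C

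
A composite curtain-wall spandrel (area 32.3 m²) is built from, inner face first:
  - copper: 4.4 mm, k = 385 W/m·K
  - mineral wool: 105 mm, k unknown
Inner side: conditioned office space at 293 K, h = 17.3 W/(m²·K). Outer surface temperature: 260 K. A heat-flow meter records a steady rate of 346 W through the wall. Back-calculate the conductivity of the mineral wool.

Series thermal resistances:
R_inner film = 1/(h_i·A) = 1/(17.3×32.3) = 0.00179 K/W
R_copper = L/(kA) = 0.0044/(385×32.3) = 3.538×10^-7 K/W
Sum of known resistances R_other = 0.00179 K/W
Total R = ΔT/Q = 33/346 = 0.09538 K/W
R_mineral wool = R_total − R_other = 0.09359 K/W
k = L/(R·A) = 0.105/(0.09359×32.3)

k ≈ 0.0347 W/(m·K)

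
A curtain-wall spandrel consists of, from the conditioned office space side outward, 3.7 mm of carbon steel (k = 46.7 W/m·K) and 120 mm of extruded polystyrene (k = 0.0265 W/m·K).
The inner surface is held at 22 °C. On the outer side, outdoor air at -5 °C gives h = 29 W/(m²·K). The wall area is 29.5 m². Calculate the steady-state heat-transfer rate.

Q ≈ 175 W

Using the resistance-network approach (series):
R_carbon steel = L/(kA) = 0.0037/(46.7×29.5) = 2.686×10^-6 K/W
R_extruded polystyrene = L/(kA) = 0.12/(0.0265×29.5) = 0.1535 K/W
R_outer film = 1/(h_o·A) = 1/(29×29.5) = 0.001169 K/W
R_total = 0.1547 K/W
Q = ΔT / R_total = 27 / 0.1547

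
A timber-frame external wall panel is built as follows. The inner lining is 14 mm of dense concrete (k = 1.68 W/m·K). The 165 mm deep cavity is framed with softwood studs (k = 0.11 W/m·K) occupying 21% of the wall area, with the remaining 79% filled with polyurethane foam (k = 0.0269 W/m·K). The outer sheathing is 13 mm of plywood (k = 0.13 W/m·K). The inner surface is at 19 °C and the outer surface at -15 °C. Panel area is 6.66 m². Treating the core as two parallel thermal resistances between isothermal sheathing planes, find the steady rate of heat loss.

Sheathing layers in series; stud and cavity paths in parallel between them.
R_inner = 0.014/(1.68×6.66) = 0.001251 K/W
R_stud  = 0.165/(0.11×0.21×6.66) = 1.073 K/W
R_cav   = 0.165/(0.0269×0.79×6.66) = 1.166 K/W
1/R_core = 1/R_stud + 1/R_cav → R_core = 0.5586 K/W
R_outer = 0.013/(0.13×6.66) = 0.01502 K/W
R_total = 0.5749 K/W
Q = ΔT/R_total = 34/0.5749

Q ≈ 59.1 W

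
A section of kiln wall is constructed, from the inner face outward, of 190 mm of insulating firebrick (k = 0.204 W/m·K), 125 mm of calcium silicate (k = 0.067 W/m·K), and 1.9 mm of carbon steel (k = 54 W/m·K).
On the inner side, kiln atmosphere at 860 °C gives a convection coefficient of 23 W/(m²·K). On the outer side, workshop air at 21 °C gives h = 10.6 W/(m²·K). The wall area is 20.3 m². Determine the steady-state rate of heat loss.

Q ≈ 5800 W

Thermal resistances in series:
R_inner film = 1/(h_i·A) = 1/(23×20.3) = 0.002142 K/W
R_insulating firebrick = L/(kA) = 0.19/(0.204×20.3) = 0.04588 K/W
R_calcium silicate = L/(kA) = 0.125/(0.067×20.3) = 0.09191 K/W
R_carbon steel = L/(kA) = 0.0019/(54×20.3) = 1.733×10^-6 K/W
R_outer film = 1/(h_o·A) = 1/(10.6×20.3) = 0.004647 K/W
R_total = 0.1446 K/W
Q = ΔT / R_total = 839 / 0.1446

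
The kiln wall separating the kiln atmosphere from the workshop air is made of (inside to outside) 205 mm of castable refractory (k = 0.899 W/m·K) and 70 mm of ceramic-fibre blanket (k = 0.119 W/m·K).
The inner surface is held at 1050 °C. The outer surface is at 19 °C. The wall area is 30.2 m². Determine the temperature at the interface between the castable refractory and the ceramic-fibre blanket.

T ≈ 762 °C

Using the resistance-network approach (series):
R_castable refractory = L/(kA) = 0.205/(0.899×30.2) = 0.007551 K/W
R_ceramic-fibre blanket = L/(kA) = 0.07/(0.119×30.2) = 0.01948 K/W
R_total = 0.02703 K/W;  Q = ΔT/R_total = 1031/0.02703 = 38140 W
T_interface = T_inner − Q·ΣR(inner→interface) = 1050 − 38100×0.007551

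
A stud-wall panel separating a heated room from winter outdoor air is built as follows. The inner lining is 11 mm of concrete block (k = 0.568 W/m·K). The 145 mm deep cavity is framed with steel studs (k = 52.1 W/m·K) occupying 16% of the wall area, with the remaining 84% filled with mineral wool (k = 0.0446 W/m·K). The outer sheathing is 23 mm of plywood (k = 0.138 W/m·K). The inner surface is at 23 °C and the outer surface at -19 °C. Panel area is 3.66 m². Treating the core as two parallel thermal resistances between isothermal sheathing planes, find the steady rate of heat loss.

Sheathing layers in series; stud and cavity paths in parallel between them.
R_inner = 0.011/(0.568×3.66) = 0.005291 K/W
R_stud  = 0.145/(52.1×0.16×3.66) = 0.004753 K/W
R_cav   = 0.145/(0.0446×0.84×3.66) = 1.057 K/W
1/R_core = 1/R_stud + 1/R_cav → R_core = 0.004731 K/W
R_outer = 0.023/(0.138×3.66) = 0.04554 K/W
R_total = 0.05556 K/W
Q = ΔT/R_total = 42/0.05556

Q ≈ 756 W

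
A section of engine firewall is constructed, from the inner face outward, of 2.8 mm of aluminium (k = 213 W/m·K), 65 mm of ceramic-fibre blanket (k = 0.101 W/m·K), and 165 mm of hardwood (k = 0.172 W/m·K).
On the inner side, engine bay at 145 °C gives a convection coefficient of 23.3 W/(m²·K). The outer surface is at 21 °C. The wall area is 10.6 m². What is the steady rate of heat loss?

Series thermal resistances:
R_inner film = 1/(h_i·A) = 1/(23.3×10.6) = 0.004049 K/W
R_aluminium = L/(kA) = 0.0028/(213×10.6) = 1.24×10^-6 K/W
R_ceramic-fibre blanket = L/(kA) = 0.065/(0.101×10.6) = 0.06071 K/W
R_hardwood = L/(kA) = 0.165/(0.172×10.6) = 0.0905 K/W
R_total = 0.1553 K/W
Q = ΔT / R_total = 124 / 0.1553

Q ≈ 799 W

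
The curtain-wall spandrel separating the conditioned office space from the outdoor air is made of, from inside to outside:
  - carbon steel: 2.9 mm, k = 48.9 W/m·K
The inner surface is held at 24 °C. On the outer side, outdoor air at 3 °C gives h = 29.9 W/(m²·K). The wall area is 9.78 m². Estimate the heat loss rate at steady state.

Using the resistance-network approach (series):
R_carbon steel = L/(kA) = 0.0029/(48.9×9.78) = 6.064×10^-6 K/W
R_outer film = 1/(h_o·A) = 1/(29.9×9.78) = 0.00342 K/W
R_total = 0.003426 K/W
Q = ΔT / R_total = 21 / 0.003426

Q ≈ 6130 W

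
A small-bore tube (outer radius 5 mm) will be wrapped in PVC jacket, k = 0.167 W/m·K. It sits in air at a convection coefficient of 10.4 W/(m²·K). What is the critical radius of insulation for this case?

For a cylinder r_cr = k/h = 0.167/10.4
r_cr = 16.1 mm; since the bare radius (5 mm) is below r_cr, adding a thin layer of insulation will *increase* heat loss.

r_cr ≈ 16.1 mm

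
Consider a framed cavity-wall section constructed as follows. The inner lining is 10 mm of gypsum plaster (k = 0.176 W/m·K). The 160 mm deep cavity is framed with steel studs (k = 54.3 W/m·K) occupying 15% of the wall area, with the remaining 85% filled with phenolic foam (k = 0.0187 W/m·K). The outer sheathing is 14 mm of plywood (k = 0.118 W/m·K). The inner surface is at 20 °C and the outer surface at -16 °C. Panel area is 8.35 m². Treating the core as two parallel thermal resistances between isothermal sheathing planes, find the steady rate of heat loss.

Q ≈ 1540 W

Sheathing layers in series; stud and cavity paths in parallel between them.
R_inner = 0.01/(0.176×8.35) = 0.006805 K/W
R_stud  = 0.16/(54.3×0.15×8.35) = 0.002353 K/W
R_cav   = 0.16/(0.0187×0.85×8.35) = 1.206 K/W
1/R_core = 1/R_stud + 1/R_cav → R_core = 0.002348 K/W
R_outer = 0.014/(0.118×8.35) = 0.01421 K/W
R_total = 0.02336 K/W
Q = ΔT/R_total = 36/0.02336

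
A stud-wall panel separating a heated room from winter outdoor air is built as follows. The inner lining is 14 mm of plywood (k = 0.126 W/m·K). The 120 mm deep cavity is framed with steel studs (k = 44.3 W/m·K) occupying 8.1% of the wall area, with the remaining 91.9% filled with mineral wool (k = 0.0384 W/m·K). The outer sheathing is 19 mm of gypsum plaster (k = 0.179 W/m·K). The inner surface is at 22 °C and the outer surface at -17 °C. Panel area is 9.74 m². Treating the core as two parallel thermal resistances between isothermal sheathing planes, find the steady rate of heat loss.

Sheathing layers in series; stud and cavity paths in parallel between them.
R_inner = 0.014/(0.126×9.74) = 0.01141 K/W
R_stud  = 0.12/(44.3×0.081×9.74) = 0.003433 K/W
R_cav   = 0.12/(0.0384×0.919×9.74) = 0.3491 K/W
1/R_core = 1/R_stud + 1/R_cav → R_core = 0.0034 K/W
R_outer = 0.019/(0.179×9.74) = 0.0109 K/W
R_total = 0.02571 K/W
Q = ΔT/R_total = 39/0.02571

Q ≈ 1520 W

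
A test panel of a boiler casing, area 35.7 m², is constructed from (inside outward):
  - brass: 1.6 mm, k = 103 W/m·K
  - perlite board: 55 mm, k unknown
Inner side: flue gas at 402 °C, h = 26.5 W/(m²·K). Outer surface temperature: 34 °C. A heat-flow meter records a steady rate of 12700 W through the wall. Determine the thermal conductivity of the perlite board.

Model the wall as resistances in series:
R_inner film = 1/(h_i·A) = 1/(26.5×35.7) = 0.001057 K/W
R_brass = L/(kA) = 0.0016/(103×35.7) = 4.351×10^-7 K/W
Sum of known resistances R_other = 0.001057 K/W
Total R = ΔT/Q = 368/12700 = 0.02898 K/W
R_perlite board = R_total − R_other = 0.02792 K/W
k = L/(R·A) = 0.055/(0.02792×35.7)

k ≈ 0.0552 W/(m·K)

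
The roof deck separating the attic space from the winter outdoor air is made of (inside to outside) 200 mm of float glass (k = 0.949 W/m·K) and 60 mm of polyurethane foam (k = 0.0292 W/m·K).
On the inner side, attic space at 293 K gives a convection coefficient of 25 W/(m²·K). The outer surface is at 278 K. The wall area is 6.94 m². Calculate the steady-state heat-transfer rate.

Using the resistance-network approach (series):
R_inner film = 1/(h_i·A) = 1/(25×6.94) = 0.005764 K/W
R_float glass = L/(kA) = 0.2/(0.949×6.94) = 0.03037 K/W
R_polyurethane foam = L/(kA) = 0.06/(0.0292×6.94) = 0.2961 K/W
R_total = 0.3322 K/W
Q = ΔT / R_total = 15 / 0.3322

Q ≈ 45.2 W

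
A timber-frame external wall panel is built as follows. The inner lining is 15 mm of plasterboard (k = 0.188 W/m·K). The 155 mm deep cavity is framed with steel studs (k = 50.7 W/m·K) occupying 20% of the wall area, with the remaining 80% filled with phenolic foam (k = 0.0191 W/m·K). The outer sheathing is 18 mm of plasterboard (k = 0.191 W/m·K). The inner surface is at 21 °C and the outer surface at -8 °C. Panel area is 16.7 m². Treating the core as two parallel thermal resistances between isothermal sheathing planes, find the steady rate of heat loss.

Q ≈ 2560 W

Sheathing layers in series; stud and cavity paths in parallel between them.
R_inner = 0.015/(0.188×16.7) = 0.004778 K/W
R_stud  = 0.155/(50.7×0.2×16.7) = 9.153×10^-4 K/W
R_cav   = 0.155/(0.0191×0.8×16.7) = 0.6074 K/W
1/R_core = 1/R_stud + 1/R_cav → R_core = 9.14×10^-4 K/W
R_outer = 0.018/(0.191×16.7) = 0.005643 K/W
R_total = 0.01133 K/W
Q = ΔT/R_total = 29/0.01133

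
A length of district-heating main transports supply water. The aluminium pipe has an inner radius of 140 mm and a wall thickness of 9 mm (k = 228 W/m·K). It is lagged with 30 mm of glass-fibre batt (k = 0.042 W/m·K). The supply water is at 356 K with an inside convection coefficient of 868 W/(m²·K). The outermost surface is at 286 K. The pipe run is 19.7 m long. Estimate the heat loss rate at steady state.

Q ≈ 1980 W

Cylindrical conduction, so R = ln(r₂/r₁)/(2πkL) per layer, in series:
R_inner film = 1/(h_i·2πr₁L) = 1/(868×2π×0.14×19.7) = 6.648×10^-5 K/W
R_aluminium pipe wall = ln(149/140)/(2π×228×19.7) = 2.208×10^-6 K/W
R_glass-fibre batt = ln(179/149)/(2π×0.042×19.7) = 0.03529 K/W
R_total = 0.03535 K/W
Q = ΔT/R_total = 70/0.03535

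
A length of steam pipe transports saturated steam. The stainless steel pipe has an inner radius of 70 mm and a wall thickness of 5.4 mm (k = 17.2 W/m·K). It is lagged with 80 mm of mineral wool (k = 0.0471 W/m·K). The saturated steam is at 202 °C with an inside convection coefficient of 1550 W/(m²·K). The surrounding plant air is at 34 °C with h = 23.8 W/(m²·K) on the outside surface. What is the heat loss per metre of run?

q′ ≈ 67.5 W/m

Cylindrical conduction, so R = ln(r₂/r₁)/(2πkL) per layer, in series:
R_inner film = 1/(h_i·2πr₁L) = 1/(1550×2π×0.07×1) = 0.001467 K/W
R_stainless steel pipe wall = ln(75.4/70)/(2π×17.2×1) = 6.876×10^-4 K/W
R_mineral wool = ln(155.4/75.4)/(2π×0.0471×1) = 2.444 K/W
R_outer film = 1/(h_o·2πr_oL) = 1/(23.8×2π×0.1554×1) = 0.04303 K/W
R_total = 2.489 K/W
Q = ΔT/R_total = 168/2.489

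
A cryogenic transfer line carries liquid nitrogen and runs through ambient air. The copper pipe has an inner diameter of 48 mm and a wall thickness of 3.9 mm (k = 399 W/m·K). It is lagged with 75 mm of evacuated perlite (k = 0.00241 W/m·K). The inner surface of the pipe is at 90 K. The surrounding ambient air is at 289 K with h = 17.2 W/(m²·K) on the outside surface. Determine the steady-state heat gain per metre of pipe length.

Radial resistances (cylindrical: R_cond = ln(r_o/r_i)/(2πkL), R_conv = 1/(h·2πrL)):
R_copper pipe wall = ln(27.9/24)/(2π×399×1) = 6.006×10^-5 K/W
R_evacuated perlite = ln(102.9/27.9)/(2π×0.00241×1) = 86.19 K/W
R_outer film = 1/(h_o·2πr_oL) = 1/(17.2×2π×0.1029×1) = 0.08992 K/W
R_total = 86.28 K/W
Q = ΔT/R_total = 199/86.28

q′ ≈ 2.31 W/m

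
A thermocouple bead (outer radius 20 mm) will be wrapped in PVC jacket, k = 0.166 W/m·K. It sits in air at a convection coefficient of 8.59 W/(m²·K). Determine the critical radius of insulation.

For a sphere r_cr = 2k/h = 2×0.166/8.59
r_cr = 38.6 mm; since the bare radius (20 mm) is below r_cr, adding a thin layer of insulation will *increase* heat loss.

r_cr ≈ 38.6 mm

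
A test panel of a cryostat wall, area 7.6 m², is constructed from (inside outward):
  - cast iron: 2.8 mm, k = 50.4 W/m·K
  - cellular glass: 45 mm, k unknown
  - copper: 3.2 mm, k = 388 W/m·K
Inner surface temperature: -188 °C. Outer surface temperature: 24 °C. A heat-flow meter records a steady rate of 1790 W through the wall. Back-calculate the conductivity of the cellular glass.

Thermal resistances in series:
R_cast iron = L/(kA) = 0.0028/(50.4×7.6) = 7.31×10^-6 K/W
R_copper = L/(kA) = 0.0032/(388×7.6) = 1.085×10^-6 K/W
Sum of known resistances R_other = 8.395×10^-6 K/W
Total R = ΔT/Q = 212/1790 = 0.1184 K/W
R_cellular glass = R_total − R_other = 0.1184 K/W
k = L/(R·A) = 0.045/(0.1184×7.6)

k ≈ 0.05 W/(m·K)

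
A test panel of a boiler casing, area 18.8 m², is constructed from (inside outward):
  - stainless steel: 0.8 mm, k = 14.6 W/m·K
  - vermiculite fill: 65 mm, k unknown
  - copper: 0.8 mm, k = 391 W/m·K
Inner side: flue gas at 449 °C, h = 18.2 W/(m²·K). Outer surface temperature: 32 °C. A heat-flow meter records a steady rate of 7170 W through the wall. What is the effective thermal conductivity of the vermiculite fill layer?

Treating each layer as a thermal resistance in series:
R_inner film = 1/(h_i·A) = 1/(18.2×18.8) = 0.002923 K/W
R_stainless steel = L/(kA) = 0.0008/(14.6×18.8) = 2.915×10^-6 K/W
R_copper = L/(kA) = 0.0008/(391×18.8) = 1.088×10^-7 K/W
Sum of known resistances R_other = 0.002926 K/W
Total R = ΔT/Q = 417/7170 = 0.05816 K/W
R_vermiculite fill = R_total − R_other = 0.05523 K/W
k = L/(R·A) = 0.065/(0.05523×18.8)

k ≈ 0.0626 W/(m·K)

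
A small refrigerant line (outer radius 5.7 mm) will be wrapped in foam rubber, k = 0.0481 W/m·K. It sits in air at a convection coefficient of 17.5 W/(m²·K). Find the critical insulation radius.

For a cylinder r_cr = k/h = 0.0481/17.5
r_cr = 2.75 mm; since the bare radius (5.7 mm) is above r_cr, any added insulation will reduce heat loss.

r_cr ≈ 2.75 mm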